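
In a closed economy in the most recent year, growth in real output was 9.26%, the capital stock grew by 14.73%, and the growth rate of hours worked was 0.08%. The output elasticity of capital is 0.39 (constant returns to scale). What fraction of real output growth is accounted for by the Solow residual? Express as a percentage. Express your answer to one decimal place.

The Solow residual accounted for 37.4% of growth.

Labor's share = 1 − 0.39 = 0.61.
The capital stock: 0.39 × 14.73 = 5.7447 pp.
Hours worked: 0.61 × 0.08 = 0.0488 pp.
TFP growth = 9.26 − 5.7935 = 3.4665%.
TFP share of growth = 3.4665 / 9.26 × 100 = 37.435%.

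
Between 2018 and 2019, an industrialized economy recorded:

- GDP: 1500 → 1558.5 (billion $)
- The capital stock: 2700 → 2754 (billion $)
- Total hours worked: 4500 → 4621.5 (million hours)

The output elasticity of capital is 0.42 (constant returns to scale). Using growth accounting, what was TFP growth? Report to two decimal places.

TFP grew 1.49%.

GDP growth = (1558.5 − 1500) / 1500 = 3.9%.
The capital stock growth = (2754 − 2700) / 2700 = 2%.
Total hours worked growth = (4621.5 − 4500) / 4500 = 2.7%.
Labor's share = 1 − 0.42 = 0.58.
The capital stock: 0.42 × 2 = 0.84 pp.
Total hours worked: 0.58 × 2.7 = 1.566 pp.
TFP growth = 3.9 − 2.406 = 1.494%.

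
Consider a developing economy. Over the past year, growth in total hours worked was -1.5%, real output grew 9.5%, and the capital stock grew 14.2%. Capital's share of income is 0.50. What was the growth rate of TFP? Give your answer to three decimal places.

Labor's share = 1 − 0.5 = 0.5.
The capital stock: 0.5 × 14.2 = 7.1 pp.
Total hours worked: 0.5 × (-1.5) = -0.75 pp.
TFP growth = 9.5 − 6.35 = 3.15%.

3.150%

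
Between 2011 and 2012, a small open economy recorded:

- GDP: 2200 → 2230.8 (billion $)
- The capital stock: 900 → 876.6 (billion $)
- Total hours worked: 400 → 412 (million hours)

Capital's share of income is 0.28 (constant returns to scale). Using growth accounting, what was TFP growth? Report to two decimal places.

GDP growth = (2230.8 − 2200) / 2200 = 1.4%.
The capital stock growth = (876.6 − 900) / 900 = -2.6%.
Total hours worked growth = (412 − 400) / 400 = 3%.
Labor's share = 1 − 0.28 = 0.72.
The capital stock: 0.28 × (-2.6) = -0.728 pp.
Total hours worked: 0.72 × 3 = 2.16 pp.
TFP growth = 1.4 − 1.432 = -0.032%.

-0.03%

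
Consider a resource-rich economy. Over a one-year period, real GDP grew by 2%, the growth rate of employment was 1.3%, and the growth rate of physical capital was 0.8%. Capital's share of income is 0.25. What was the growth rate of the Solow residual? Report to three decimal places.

0.825%

Labor's share = 1 − 0.25 = 0.75.
Physical capital: 0.25 × 0.8 = 0.2 pp.
Employment: 0.75 × 1.3 = 0.975 pp.
TFP growth = 2 − 1.175 = 0.825%.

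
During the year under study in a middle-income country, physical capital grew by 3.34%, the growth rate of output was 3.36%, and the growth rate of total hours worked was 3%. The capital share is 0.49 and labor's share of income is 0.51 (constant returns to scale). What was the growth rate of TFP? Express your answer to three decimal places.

Labor's share = 1 − 0.49 = 0.51.
Physical capital: 0.49 × 3.34 = 1.6366 pp.
Total hours worked: 0.51 × 3 = 1.53 pp.
TFP growth = 3.36 − 3.1666 = 0.1934%.

TFP grew 0.193%.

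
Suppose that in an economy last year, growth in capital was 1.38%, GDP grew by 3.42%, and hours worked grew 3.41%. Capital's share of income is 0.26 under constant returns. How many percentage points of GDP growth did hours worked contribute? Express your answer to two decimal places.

Labor's share = 1 − 0.26 = 0.74.
Contribution = share × growth = 0.74 × 3.41 = 2.5234 pp.

2.52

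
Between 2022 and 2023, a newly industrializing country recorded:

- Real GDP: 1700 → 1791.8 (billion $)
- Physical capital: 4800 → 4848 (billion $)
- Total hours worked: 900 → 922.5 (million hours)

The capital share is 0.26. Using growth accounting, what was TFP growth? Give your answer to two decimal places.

3.29%

Real GDP growth = (1791.8 − 1700) / 1700 = 5.4%.
Physical capital growth = (4848 − 4800) / 4800 = 1%.
Total hours worked growth = (922.5 − 900) / 900 = 2.5%.
Labor's share = 1 − 0.26 = 0.74.
Physical capital: 0.26 × 1 = 0.26 pp.
Total hours worked: 0.74 × 2.5 = 1.85 pp.
TFP growth = 5.4 − 2.11 = 3.29%.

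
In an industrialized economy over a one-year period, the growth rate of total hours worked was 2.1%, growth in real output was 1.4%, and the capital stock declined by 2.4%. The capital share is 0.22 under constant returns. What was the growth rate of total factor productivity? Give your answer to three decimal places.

Labor's share = 1 − 0.22 = 0.78.
The capital stock: 0.22 × (-2.4) = -0.528 pp.
Total hours worked: 0.78 × 2.1 = 1.638 pp.
TFP growth = 1.4 − 1.11 = 0.29%.

0.290%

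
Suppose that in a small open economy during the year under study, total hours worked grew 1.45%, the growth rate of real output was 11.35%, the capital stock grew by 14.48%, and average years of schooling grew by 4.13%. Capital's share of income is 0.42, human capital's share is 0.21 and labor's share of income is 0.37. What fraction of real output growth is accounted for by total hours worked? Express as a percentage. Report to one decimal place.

Labor's share = 1 − 0.42 − 0.21 = 0.37.
Total hours worked contributed 0.37 × 1.45 = 0.5365 pp.
Share of growth = 0.5365 / 11.35 × 100 = 4.727%.

Total hours worked accounted for 4.7% of growth.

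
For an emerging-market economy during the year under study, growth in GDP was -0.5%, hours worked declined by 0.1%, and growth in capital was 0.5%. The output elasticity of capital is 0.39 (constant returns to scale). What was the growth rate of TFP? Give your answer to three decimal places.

Labor's share = 1 − 0.39 = 0.61.
Capital: 0.39 × 0.5 = 0.195 pp.
Hours worked: 0.61 × (-0.1) = -0.061 pp.
TFP growth = -0.5 − 0.134 = -0.634%.

-0.634%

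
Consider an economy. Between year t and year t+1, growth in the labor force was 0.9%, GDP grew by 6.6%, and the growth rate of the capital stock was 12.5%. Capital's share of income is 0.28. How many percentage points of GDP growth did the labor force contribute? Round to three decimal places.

0.648 pp

Labor's share = 1 − 0.28 = 0.72.
Contribution = share × growth = 0.72 × 0.9 = 0.648 pp.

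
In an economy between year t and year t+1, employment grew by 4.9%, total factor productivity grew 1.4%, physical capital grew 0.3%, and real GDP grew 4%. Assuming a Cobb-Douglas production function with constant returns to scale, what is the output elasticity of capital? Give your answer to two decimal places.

gY = gA + α·gK + (1−α)·gL, so gY − gA − gL = α(gK − gL).
4 − 1.4 − 4.9 = α × (0.3 − 4.9).
-2.3 = -4.6 α, so α = 0.5.

The output elasticity of capital is 0.50.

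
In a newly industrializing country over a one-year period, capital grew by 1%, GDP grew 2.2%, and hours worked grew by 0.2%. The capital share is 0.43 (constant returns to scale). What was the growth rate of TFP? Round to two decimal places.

TFP growth was 1.66%.

Labor's share = 1 − 0.43 = 0.57.
Capital: 0.43 × 1 = 0.43 pp.
Hours worked: 0.57 × 0.2 = 0.114 pp.
TFP growth = 2.2 − 0.544 = 1.656%.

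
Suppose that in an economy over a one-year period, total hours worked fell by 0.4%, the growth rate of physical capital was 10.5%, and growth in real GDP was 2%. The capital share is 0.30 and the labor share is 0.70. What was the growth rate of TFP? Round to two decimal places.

-0.87%

Labor's share = 1 − 0.3 = 0.7.
Physical capital: 0.3 × 10.5 = 3.15 pp.
Total hours worked: 0.7 × (-0.4) = -0.28 pp.
TFP growth = 2 − 2.87 = -0.87%.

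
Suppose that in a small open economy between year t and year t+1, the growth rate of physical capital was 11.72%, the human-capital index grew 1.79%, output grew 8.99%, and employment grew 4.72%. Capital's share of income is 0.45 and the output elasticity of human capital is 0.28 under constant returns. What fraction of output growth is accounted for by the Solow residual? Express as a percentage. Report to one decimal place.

Labor's share = 1 − 0.45 − 0.28 = 0.27.
Physical capital: 0.45 × 11.72 = 5.274 pp.
The human-capital index: 0.28 × 1.79 = 0.5012 pp.
Employment: 0.27 × 4.72 = 1.2744 pp.
TFP growth = 8.99 − 7.0496 = 1.9404%.
TFP share of growth = 1.9404 / 8.99 × 100 = 21.584%.

21.6%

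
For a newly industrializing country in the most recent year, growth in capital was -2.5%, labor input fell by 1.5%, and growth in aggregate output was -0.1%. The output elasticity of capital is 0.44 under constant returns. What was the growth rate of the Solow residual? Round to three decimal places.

Labor's share = 1 − 0.44 = 0.56.
Capital: 0.44 × (-2.5) = -1.1 pp.
Labor input: 0.56 × (-1.5) = -0.84 pp.
TFP growth = -0.1 + 1.94 = 1.84%.

1.840%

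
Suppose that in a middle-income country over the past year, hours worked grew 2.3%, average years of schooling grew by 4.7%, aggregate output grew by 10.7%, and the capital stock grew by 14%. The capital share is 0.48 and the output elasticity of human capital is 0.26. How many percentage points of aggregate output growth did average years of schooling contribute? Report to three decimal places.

Contribution = share × growth = 0.26 × 4.7 = 1.222 pp.

1.222 pp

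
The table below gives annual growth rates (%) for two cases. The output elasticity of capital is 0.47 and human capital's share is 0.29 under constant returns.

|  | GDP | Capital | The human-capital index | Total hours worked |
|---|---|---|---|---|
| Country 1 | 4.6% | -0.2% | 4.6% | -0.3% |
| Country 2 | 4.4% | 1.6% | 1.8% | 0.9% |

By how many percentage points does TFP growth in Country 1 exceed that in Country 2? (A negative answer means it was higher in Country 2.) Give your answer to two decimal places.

0.52 percentage points

Labor's share = 1 − 0.47 − 0.29 = 0.24.
Country 1: TFP = 4.6 + 0.094 − 1.334 + 0.072 = 3.432%.
Country 2: TFP = 4.4 − 0.752 − 0.522 − 0.216 = 2.91%.
Difference = 3.432 − (2.91) = 0.522 pp.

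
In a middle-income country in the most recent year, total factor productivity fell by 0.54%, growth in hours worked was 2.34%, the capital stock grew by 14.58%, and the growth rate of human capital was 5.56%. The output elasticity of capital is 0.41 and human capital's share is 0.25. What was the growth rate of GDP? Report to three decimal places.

7.623%

Labor's share = 1 − 0.41 − 0.25 = 0.34.
The capital stock: 0.41 × 14.58 = 5.9778 pp.
Human capital: 0.25 × 5.56 = 1.39 pp.
Hours worked: 0.34 × 2.34 = 0.7956 pp.
Output growth = -0.54 + 8.1634 = 7.6234%.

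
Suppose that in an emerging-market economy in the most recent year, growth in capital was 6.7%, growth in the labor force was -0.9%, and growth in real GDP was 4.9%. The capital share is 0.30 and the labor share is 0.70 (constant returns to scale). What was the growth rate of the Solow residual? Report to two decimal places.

Labor's share = 1 − 0.3 = 0.7.
Capital: 0.3 × 6.7 = 2.01 pp.
The labor force: 0.7 × (-0.9) = -0.63 pp.
TFP growth = 4.9 − 1.38 = 3.52%.

3.52%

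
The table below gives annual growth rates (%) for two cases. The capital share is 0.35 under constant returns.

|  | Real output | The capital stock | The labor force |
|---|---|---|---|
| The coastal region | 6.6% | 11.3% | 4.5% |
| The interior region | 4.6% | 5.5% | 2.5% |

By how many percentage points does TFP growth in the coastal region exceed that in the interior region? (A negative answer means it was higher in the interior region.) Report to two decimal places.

Labor's share = 1 − 0.35 = 0.65.
The coastal region: TFP = 6.6 − 3.955 − 2.925 = -0.28%.
The interior region: TFP = 4.6 − 1.925 − 1.625 = 1.05%.
Difference = -0.28 − (1.05) = -1.33 pp.

-1.33 percentage points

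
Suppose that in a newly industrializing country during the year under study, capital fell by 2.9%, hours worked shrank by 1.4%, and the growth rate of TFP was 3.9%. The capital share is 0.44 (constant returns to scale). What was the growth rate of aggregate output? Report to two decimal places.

1.84%

Labor's share = 1 − 0.44 = 0.56.
Capital: 0.44 × (-2.9) = -1.276 pp.
Hours worked: 0.56 × (-1.4) = -0.784 pp.
Output growth = 3.9 + (-2.06) = 1.84%.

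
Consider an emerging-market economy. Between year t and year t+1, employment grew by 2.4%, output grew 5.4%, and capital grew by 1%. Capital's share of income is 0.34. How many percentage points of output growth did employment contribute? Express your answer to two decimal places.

Labor's share = 1 − 0.34 = 0.66.
Contribution = share × growth = 0.66 × 2.4 = 1.584 pp.

1.58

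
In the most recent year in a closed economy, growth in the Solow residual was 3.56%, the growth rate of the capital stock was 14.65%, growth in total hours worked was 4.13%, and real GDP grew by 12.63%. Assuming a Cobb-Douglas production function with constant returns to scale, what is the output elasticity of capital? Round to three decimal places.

0.470

gY = gA + α·gK + (1−α)·gL, so gY − gA − gL = α(gK − gL).
12.63 − 3.56 − 4.13 = α × (14.65 − 4.13).
4.94 = 10.52 α, so α = 0.46958.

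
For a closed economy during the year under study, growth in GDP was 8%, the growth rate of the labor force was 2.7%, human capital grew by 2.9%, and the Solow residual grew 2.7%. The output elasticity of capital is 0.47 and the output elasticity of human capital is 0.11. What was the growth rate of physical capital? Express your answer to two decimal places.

Physical capital growth was 8.19%.

Labor's share = 1 − 0.47 − 0.11 = 0.42.
gY = gA + 0.11×2.9 + 0.42×2.7 + 0.47×g.
0.47×g = 8 − 2.7 − 1.453 = 3.847.
g = 3.847 / 0.47 = 8.1851%.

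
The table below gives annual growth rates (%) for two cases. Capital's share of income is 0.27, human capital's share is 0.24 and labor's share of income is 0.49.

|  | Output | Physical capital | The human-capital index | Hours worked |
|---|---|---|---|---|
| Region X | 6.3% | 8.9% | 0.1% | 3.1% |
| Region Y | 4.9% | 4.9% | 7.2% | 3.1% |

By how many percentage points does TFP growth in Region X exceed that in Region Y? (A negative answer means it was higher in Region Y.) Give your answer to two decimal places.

2.02 percentage points

Labor's share = 1 − 0.27 − 0.24 = 0.49.
Region X: TFP = 6.3 − 2.403 − 0.024 − 1.519 = 2.354%.
Region Y: TFP = 4.9 − 1.323 − 1.728 − 1.519 = 0.33%.
Difference = 2.354 − (0.33) = 2.024 pp.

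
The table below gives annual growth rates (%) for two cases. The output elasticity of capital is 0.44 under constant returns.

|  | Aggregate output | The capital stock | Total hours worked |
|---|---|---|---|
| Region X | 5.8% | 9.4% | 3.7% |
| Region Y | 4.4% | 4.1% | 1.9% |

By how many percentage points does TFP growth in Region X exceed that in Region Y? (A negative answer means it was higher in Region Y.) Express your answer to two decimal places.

Labor's share = 1 − 0.44 = 0.56.
Region X: TFP = 5.8 − 4.136 − 2.072 = -0.408%.
Region Y: TFP = 4.4 − 1.804 − 1.064 = 1.532%.
Difference = -0.408 − (1.532) = -1.94 pp.

-1.94 percentage points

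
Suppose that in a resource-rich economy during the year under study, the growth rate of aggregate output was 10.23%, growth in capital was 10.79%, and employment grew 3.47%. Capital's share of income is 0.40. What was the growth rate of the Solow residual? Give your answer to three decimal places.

3.832%

Labor's share = 1 − 0.4 = 0.6.
Capital: 0.4 × 10.79 = 4.316 pp.
Employment: 0.6 × 3.47 = 2.082 pp.
TFP growth = 10.23 − 6.398 = 3.832%.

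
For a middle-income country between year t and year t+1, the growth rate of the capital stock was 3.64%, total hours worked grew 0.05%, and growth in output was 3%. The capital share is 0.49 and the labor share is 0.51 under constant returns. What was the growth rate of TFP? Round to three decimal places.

Labor's share = 1 − 0.49 = 0.51.
The capital stock: 0.49 × 3.64 = 1.7836 pp.
Total hours worked: 0.51 × 0.05 = 0.0255 pp.
TFP growth = 3 − 1.8091 = 1.1909%.

1.191%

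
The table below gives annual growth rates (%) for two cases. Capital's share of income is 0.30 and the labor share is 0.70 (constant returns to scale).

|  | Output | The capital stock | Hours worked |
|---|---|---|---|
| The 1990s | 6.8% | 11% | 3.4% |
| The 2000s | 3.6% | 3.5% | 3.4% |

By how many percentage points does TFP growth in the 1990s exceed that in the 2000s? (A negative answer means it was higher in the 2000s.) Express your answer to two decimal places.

Labor's share = 1 − 0.3 = 0.7.
The 1990s: TFP = 6.8 − 3.3 − 2.38 = 1.12%.
The 2000s: TFP = 3.6 − 1.05 − 2.38 = 0.17%.
Difference = 1.12 − (0.17) = 0.95 pp.

0.95 percentage points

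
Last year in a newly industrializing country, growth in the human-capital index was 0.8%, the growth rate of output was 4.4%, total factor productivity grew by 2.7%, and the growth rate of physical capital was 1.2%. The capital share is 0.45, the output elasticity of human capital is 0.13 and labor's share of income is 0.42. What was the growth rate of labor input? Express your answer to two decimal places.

2.51%

Labor's share = 1 − 0.45 − 0.13 = 0.42.
gY = gA + 0.45×1.2 + 0.13×0.8 + 0.42×g.
0.42×g = 4.4 − 2.7 − 0.644 = 1.056.
g = 1.056 / 0.42 = 2.5143%.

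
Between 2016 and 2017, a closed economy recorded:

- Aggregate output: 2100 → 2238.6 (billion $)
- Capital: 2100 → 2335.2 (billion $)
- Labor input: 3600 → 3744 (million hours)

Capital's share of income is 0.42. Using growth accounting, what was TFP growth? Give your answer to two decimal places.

Aggregate output growth = (2238.6 − 2100) / 2100 = 6.6%.
Capital growth = (2335.2 − 2100) / 2100 = 11.2%.
Labor input growth = (3744 − 3600) / 3600 = 4%.
Labor's share = 1 − 0.42 = 0.58.
Capital: 0.42 × 11.2 = 4.704 pp.
Labor input: 0.58 × 4 = 2.32 pp.
TFP growth = 6.6 − 7.024 = -0.424%.

-0.42%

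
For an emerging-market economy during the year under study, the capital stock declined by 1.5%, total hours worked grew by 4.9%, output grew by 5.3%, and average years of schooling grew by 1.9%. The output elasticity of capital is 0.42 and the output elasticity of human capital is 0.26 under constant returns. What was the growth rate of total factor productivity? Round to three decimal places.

Labor's share = 1 − 0.42 − 0.26 = 0.32.
The capital stock: 0.42 × (-1.5) = -0.63 pp.
Average years of schooling: 0.26 × 1.9 = 0.494 pp.
Total hours worked: 0.32 × 4.9 = 1.568 pp.
TFP growth = 5.3 − 1.432 = 3.868%.

Total factor productivity grew 3.868%.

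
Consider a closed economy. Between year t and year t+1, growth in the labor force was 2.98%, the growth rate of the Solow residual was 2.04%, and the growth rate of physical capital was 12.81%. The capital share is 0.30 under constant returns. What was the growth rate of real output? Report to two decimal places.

Labor's share = 1 − 0.3 = 0.7.
Physical capital: 0.3 × 12.81 = 3.843 pp.
The labor force: 0.7 × 2.98 = 2.086 pp.
Output growth = 2.04 + 5.929 = 7.969%.

7.97%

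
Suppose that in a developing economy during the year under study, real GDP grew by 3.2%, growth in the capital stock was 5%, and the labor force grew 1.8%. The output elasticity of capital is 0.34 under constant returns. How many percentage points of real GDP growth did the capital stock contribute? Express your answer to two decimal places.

Contribution = share × growth = 0.34 × 5 = 1.7 pp.

1.70 pp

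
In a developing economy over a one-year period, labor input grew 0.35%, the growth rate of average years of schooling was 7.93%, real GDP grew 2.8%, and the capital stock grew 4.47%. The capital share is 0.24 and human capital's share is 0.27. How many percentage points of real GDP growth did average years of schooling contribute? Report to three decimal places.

2.141 pp

Contribution = share × growth = 0.27 × 7.93 = 2.1411 pp.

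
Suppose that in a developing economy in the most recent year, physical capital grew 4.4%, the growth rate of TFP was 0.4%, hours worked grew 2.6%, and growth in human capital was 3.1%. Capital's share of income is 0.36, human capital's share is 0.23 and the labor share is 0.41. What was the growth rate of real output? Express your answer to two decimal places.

3.76%

Labor's share = 1 − 0.36 − 0.23 = 0.41.
Physical capital: 0.36 × 4.4 = 1.584 pp.
Human capital: 0.23 × 3.1 = 0.713 pp.
Hours worked: 0.41 × 2.6 = 1.066 pp.
Output growth = 0.4 + 3.363 = 3.763%.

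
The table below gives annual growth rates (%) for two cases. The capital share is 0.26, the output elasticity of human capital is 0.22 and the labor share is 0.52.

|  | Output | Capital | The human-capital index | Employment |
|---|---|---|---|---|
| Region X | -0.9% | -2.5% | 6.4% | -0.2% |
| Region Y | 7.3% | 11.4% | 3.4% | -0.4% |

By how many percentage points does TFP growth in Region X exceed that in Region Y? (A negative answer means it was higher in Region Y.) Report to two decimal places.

-5.35 percentage points

Labor's share = 1 − 0.26 − 0.22 = 0.52.
Region X: TFP = -0.9 + 0.65 − 1.408 + 0.104 = -1.554%.
Region Y: TFP = 7.3 − 2.964 − 0.748 + 0.208 = 3.796%.
Difference = -1.554 − (3.796) = -5.35 pp.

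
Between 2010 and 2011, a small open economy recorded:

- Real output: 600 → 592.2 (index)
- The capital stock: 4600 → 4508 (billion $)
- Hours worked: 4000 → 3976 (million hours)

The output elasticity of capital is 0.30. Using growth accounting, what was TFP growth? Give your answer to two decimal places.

-0.28%

Real output growth = (592.2 − 600) / 600 = -1.3%.
The capital stock growth = (4508 − 4600) / 4600 = -2%.
Hours worked growth = (3976 − 4000) / 4000 = -0.6%.
Labor's share = 1 − 0.3 = 0.7.
The capital stock: 0.3 × (-2) = -0.6 pp.
Hours worked: 0.7 × (-0.6) = -0.42 pp.
TFP growth = -1.3 + 1.02 = -0.28%.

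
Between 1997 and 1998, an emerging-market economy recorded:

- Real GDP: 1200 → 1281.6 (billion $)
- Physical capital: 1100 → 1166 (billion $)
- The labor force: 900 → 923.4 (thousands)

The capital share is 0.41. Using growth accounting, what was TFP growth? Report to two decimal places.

2.81%

Real GDP growth = (1281.6 − 1200) / 1200 = 6.8%.
Physical capital growth = (1166 − 1100) / 1100 = 6%.
The labor force growth = (923.4 − 900) / 900 = 2.6%.
Labor's share = 1 − 0.41 = 0.59.
Physical capital: 0.41 × 6 = 2.46 pp.
The labor force: 0.59 × 2.6 = 1.534 pp.
TFP growth = 6.8 − 3.994 = 2.806%.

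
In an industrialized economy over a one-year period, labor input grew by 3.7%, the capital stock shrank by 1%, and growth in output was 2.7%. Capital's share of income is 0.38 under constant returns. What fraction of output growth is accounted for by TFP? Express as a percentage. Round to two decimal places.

Labor's share = 1 − 0.38 = 0.62.
The capital stock: 0.38 × (-1) = -0.38 pp.
Labor input: 0.62 × 3.7 = 2.294 pp.
TFP growth = 2.7 − 1.914 = 0.786%.
TFP share of growth = 0.786 / 2.7 × 100 = 29.1111%.

TFP accounted for 29.11% of growth.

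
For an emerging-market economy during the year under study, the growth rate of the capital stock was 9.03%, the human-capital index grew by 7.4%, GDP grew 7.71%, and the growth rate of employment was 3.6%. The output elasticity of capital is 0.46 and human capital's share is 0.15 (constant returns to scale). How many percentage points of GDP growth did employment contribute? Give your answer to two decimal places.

1.40 pp

Labor's share = 1 − 0.46 − 0.15 = 0.39.
Contribution = share × growth = 0.39 × 3.6 = 1.404 pp.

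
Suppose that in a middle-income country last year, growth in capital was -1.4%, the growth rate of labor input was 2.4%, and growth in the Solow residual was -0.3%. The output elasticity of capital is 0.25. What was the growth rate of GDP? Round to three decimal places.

1.150%

Labor's share = 1 − 0.25 = 0.75.
Capital: 0.25 × (-1.4) = -0.35 pp.
Labor input: 0.75 × 2.4 = 1.8 pp.
Output growth = -0.3 + 1.45 = 1.15%.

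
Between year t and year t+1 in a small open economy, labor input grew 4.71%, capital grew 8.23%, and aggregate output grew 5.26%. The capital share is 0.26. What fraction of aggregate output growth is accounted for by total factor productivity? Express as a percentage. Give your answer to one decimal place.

Labor's share = 1 − 0.26 = 0.74.
Capital: 0.26 × 8.23 = 2.1398 pp.
Labor input: 0.74 × 4.71 = 3.4854 pp.
TFP growth = 5.26 − 5.6252 = -0.3652%.
TFP share of growth = -0.3652 / 5.26 × 100 = -6.943%.

-6.9%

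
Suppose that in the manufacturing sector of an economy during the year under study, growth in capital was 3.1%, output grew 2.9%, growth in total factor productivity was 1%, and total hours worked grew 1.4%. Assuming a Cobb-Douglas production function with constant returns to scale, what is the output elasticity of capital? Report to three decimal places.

gY = gA + α·gK + (1−α)·gL, so gY − gA − gL = α(gK − gL).
2.9 − 1 − 1.4 = α × (3.1 − 1.4).
0.5 = 1.7 α, so α = 0.29412.

α = 0.294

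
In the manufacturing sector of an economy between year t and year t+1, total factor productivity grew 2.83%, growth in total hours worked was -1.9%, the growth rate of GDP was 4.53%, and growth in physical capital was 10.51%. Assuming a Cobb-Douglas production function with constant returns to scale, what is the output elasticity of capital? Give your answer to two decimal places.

0.29

gY = gA + α·gK + (1−α)·gL, so gY − gA − gL = α(gK − gL).
4.53 − 2.83 + 1.9 = α × (10.51 − (-1.9)).
3.6 = 12.41 α, so α = 0.2901.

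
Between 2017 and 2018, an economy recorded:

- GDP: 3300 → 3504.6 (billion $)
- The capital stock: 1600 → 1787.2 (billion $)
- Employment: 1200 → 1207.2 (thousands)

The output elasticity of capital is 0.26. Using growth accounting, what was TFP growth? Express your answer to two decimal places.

2.71%

GDP growth = (3504.6 − 3300) / 3300 = 6.2%.
The capital stock growth = (1787.2 − 1600) / 1600 = 11.7%.
Employment growth = (1207.2 − 1200) / 1200 = 0.6%.
Labor's share = 1 − 0.26 = 0.74.
The capital stock: 0.26 × 11.7 = 3.042 pp.
Employment: 0.74 × 0.6 = 0.444 pp.
TFP growth = 6.2 − 3.486 = 2.714%.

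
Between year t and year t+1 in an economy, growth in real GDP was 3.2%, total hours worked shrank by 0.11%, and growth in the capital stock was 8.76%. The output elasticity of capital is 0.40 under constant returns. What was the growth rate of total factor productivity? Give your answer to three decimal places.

Labor's share = 1 − 0.4 = 0.6.
The capital stock: 0.4 × 8.76 = 3.504 pp.
Total hours worked: 0.6 × (-0.11) = -0.066 pp.
TFP growth = 3.2 − 3.438 = -0.238%.

-0.238%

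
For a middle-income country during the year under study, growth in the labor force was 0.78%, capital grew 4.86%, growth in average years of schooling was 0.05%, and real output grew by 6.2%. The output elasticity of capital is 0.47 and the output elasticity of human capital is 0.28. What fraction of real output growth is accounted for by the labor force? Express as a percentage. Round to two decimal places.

Labor's share = 1 − 0.47 − 0.28 = 0.25.
The labor force contributed 0.25 × 0.78 = 0.195 pp.
Share of growth = 0.195 / 6.2 × 100 = 3.1452%.

The labor force accounted for 3.15% of growth.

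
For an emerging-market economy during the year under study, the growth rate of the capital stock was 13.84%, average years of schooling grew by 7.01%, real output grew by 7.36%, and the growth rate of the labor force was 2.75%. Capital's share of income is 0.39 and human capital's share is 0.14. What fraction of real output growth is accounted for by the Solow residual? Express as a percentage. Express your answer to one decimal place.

The Solow residual accounted for -4.2% of growth.

Labor's share = 1 − 0.39 − 0.14 = 0.47.
The capital stock: 0.39 × 13.84 = 5.3976 pp.
Average years of schooling: 0.14 × 7.01 = 0.9814 pp.
The labor force: 0.47 × 2.75 = 1.2925 pp.
TFP growth = 7.36 − 7.6715 = -0.3115%.
TFP share of growth = -0.3115 / 7.36 × 100 = -4.232%.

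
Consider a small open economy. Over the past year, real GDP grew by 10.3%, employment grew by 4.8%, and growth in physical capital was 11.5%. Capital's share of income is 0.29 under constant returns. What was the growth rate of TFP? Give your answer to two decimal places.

3.56%

Labor's share = 1 − 0.29 = 0.71.
Physical capital: 0.29 × 11.5 = 3.335 pp.
Employment: 0.71 × 4.8 = 3.408 pp.
TFP growth = 10.3 − 6.743 = 3.557%.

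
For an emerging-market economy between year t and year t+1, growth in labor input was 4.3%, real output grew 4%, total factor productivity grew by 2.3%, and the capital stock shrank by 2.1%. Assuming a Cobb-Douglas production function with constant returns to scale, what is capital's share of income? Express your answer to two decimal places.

0.41

gY = gA + α·gK + (1−α)·gL, so gY − gA − gL = α(gK − gL).
4 − 2.3 − 4.3 = α × (-2.1 − 4.3).
-2.6 = -6.4 α, so α = 0.4063.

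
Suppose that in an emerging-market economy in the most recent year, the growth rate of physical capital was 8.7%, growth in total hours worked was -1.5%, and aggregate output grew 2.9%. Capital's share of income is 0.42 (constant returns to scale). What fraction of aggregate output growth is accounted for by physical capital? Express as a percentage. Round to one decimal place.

126.0%

Physical capital contributed 0.42 × 8.7 = 3.654 pp.
Share of growth = 3.654 / 2.9 × 100 = 126%.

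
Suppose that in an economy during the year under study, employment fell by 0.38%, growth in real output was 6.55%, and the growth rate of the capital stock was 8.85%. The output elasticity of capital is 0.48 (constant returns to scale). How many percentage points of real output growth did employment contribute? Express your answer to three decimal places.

-0.198 pp

Labor's share = 1 − 0.48 = 0.52.
Contribution = share × growth = 0.52 × (-0.38) = -0.1976 pp.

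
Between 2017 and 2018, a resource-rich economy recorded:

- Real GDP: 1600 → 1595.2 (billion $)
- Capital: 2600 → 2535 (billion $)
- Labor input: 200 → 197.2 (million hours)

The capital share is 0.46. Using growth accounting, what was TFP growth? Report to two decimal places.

1.61%

Real GDP growth = (1595.2 − 1600) / 1600 = -0.3%.
Capital growth = (2535 − 2600) / 2600 = -2.5%.
Labor input growth = (197.2 − 200) / 200 = -1.4%.
Labor's share = 1 − 0.46 = 0.54.
Capital: 0.46 × (-2.5) = -1.15 pp.
Labor input: 0.54 × (-1.4) = -0.756 pp.
TFP growth = -0.3 + 1.906 = 1.606%.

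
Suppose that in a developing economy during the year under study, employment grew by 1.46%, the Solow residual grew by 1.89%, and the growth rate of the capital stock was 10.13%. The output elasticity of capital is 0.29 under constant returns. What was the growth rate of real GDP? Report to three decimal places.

Labor's share = 1 − 0.29 = 0.71.
The capital stock: 0.29 × 10.13 = 2.9377 pp.
Employment: 0.71 × 1.46 = 1.0366 pp.
Output growth = 1.89 + 3.9743 = 5.8643%.

5.864%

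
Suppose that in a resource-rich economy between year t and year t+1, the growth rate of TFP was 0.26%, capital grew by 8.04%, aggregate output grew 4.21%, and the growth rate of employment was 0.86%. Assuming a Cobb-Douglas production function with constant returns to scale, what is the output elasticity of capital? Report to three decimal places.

0.430

gY = gA + α·gK + (1−α)·gL, so gY − gA − gL = α(gK − gL).
4.21 − 0.26 − 0.86 = α × (8.04 − 0.86).
3.09 = 7.18 α, so α = 0.43036.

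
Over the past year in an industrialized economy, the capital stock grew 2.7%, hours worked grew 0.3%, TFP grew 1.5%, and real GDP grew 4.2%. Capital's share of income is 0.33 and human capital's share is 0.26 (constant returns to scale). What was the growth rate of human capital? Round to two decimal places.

6.48%

Labor's share = 1 − 0.33 − 0.26 = 0.41.
gY = gA + 0.33×2.7 + 0.41×0.3 + 0.26×g.
0.26×g = 4.2 − 1.5 − 1.014 = 1.686.
g = 1.686 / 0.26 = 6.4846%.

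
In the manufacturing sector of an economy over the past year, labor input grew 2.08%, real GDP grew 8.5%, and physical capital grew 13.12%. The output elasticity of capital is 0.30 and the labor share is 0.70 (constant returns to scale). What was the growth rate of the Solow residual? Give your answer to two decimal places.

3.11%

Labor's share = 1 − 0.3 = 0.7.
Physical capital: 0.3 × 13.12 = 3.936 pp.
Labor input: 0.7 × 2.08 = 1.456 pp.
TFP growth = 8.5 − 5.392 = 3.108%.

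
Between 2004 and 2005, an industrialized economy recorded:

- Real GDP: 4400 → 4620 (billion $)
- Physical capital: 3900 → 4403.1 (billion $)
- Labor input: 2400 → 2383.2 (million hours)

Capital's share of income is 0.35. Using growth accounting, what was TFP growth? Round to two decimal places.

TFP growth was 0.94%.

Real GDP growth = (4620 − 4400) / 4400 = 5%.
Physical capital growth = (4403.1 − 3900) / 3900 = 12.9%.
Labor input growth = (2383.2 − 2400) / 2400 = -0.7%.
Labor's share = 1 − 0.35 = 0.65.
Physical capital: 0.35 × 12.9 = 4.515 pp.
Labor input: 0.65 × (-0.7) = -0.455 pp.
TFP growth = 5 − 4.06 = 0.94%.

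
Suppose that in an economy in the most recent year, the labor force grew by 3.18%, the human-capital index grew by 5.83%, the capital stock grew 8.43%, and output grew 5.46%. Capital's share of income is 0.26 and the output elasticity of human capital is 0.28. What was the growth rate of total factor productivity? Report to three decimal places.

0.173%

Labor's share = 1 − 0.26 − 0.28 = 0.46.
The capital stock: 0.26 × 8.43 = 2.1918 pp.
The human-capital index: 0.28 × 5.83 = 1.6324 pp.
The labor force: 0.46 × 3.18 = 1.4628 pp.
TFP growth = 5.46 − 5.287 = 0.173%.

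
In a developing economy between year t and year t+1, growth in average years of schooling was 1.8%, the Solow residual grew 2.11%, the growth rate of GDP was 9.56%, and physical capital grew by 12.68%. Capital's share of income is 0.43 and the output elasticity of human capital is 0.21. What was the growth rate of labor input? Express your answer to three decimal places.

4.499%

Labor's share = 1 − 0.43 − 0.21 = 0.36.
gY = gA + 0.43×12.68 + 0.21×1.8 + 0.36×g.
0.36×g = 9.56 − 2.11 − 5.8304 = 1.6196.
g = 1.6196 / 0.36 = 4.49889%.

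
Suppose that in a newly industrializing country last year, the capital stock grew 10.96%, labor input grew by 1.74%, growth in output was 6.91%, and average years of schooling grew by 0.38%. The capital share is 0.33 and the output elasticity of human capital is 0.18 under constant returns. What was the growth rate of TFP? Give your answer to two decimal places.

Labor's share = 1 − 0.33 − 0.18 = 0.49.
The capital stock: 0.33 × 10.96 = 3.6168 pp.
Average years of schooling: 0.18 × 0.38 = 0.0684 pp.
Labor input: 0.49 × 1.74 = 0.8526 pp.
TFP growth = 6.91 − 4.5378 = 2.3722%.

2.37%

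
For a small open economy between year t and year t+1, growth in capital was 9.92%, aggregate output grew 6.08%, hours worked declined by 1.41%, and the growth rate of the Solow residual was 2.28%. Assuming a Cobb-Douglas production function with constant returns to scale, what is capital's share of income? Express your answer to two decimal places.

Capital's share of income is 0.46.

gY = gA + α·gK + (1−α)·gL, so gY − gA − gL = α(gK − gL).
6.08 − 2.28 + 1.41 = α × (9.92 − (-1.41)).
5.21 = 11.33 α, so α = 0.4598.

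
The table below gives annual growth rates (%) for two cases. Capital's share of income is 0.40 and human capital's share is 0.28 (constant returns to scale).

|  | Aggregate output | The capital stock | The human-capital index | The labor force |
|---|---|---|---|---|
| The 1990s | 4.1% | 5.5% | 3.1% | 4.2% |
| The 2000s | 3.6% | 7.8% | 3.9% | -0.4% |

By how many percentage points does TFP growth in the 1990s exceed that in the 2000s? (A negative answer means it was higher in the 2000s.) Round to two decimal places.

Labor's share = 1 − 0.4 − 0.28 = 0.32.
The 1990s: TFP = 4.1 − 2.2 − 0.868 − 1.344 = -0.312%.
The 2000s: TFP = 3.6 − 3.12 − 1.092 + 0.128 = -0.484%.
Difference = -0.312 − (-0.484) = 0.172 pp.

0.17 percentage points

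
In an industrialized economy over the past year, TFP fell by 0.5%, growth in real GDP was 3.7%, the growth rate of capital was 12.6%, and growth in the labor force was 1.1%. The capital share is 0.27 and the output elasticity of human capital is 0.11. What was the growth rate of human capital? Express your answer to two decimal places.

Labor's share = 1 − 0.27 − 0.11 = 0.62.
gY = gA + 0.27×12.6 + 0.62×1.1 + 0.11×g.
0.11×g = 3.7 + 0.5 − 4.084 = 0.116.
g = 0.116 / 0.11 = 1.0545%.

1.05%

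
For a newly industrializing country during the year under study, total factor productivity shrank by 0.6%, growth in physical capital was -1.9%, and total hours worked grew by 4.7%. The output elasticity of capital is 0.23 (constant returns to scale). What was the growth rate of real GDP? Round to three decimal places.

Labor's share = 1 − 0.23 = 0.77.
Physical capital: 0.23 × (-1.9) = -0.437 pp.
Total hours worked: 0.77 × 4.7 = 3.619 pp.
Output growth = -0.6 + 3.182 = 2.582%.

2.582%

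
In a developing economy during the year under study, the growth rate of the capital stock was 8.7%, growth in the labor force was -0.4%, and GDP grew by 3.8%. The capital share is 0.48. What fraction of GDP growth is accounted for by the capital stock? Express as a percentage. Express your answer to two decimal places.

The capital stock contributed 0.48 × 8.7 = 4.176 pp.
Share of growth = 4.176 / 3.8 × 100 = 109.8947%.

The capital stock accounted for 109.89% of growth.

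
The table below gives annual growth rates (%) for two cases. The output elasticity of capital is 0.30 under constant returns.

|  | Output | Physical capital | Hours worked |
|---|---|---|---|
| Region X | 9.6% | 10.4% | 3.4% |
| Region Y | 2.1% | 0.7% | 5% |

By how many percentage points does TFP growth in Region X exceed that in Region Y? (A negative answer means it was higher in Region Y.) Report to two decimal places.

Labor's share = 1 − 0.3 = 0.7.
Region X: TFP = 9.6 − 3.12 − 2.38 = 4.1%.
Region Y: TFP = 2.1 − 0.21 − 3.5 = -1.61%.
Difference = 4.1 − (-1.61) = 5.71 pp.

5.71 percentage points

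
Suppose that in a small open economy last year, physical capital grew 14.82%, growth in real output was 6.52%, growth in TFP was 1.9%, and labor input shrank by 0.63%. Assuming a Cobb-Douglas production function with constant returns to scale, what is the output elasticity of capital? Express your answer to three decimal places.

gY = gA + α·gK + (1−α)·gL, so gY − gA − gL = α(gK − gL).
6.52 − 1.9 + 0.63 = α × (14.82 − (-0.63)).
5.25 = 15.45 α, so α = 0.33981.

α = 0.340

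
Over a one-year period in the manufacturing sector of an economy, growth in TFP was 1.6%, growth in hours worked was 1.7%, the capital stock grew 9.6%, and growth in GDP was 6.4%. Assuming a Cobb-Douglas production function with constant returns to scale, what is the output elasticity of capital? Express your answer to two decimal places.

gY = gA + α·gK + (1−α)·gL, so gY − gA − gL = α(gK − gL).
6.4 − 1.6 − 1.7 = α × (9.6 − 1.7).
3.1 = 7.9 α, so α = 0.3924.

0.39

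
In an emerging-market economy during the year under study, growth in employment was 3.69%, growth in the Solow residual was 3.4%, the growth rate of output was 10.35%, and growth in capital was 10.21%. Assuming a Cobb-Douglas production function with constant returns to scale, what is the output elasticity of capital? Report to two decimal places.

gY = gA + α·gK + (1−α)·gL, so gY − gA − gL = α(gK − gL).
10.35 − 3.4 − 3.69 = α × (10.21 − 3.69).
3.26 = 6.52 α, so α = 0.5.

0.50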